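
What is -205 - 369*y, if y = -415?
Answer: 152930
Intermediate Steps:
-205 - 369*y = -205 - 369*(-415) = -205 + 153135 = 152930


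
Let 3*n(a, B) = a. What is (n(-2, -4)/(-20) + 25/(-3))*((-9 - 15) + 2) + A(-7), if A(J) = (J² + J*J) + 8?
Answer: 1443/5 ≈ 288.60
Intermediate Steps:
n(a, B) = a/3
A(J) = 8 + 2*J² (A(J) = (J² + J²) + 8 = 2*J² + 8 = 8 + 2*J²)
(n(-2, -4)/(-20) + 25/(-3))*((-9 - 15) + 2) + A(-7) = (((⅓)*(-2))/(-20) + 25/(-3))*((-9 - 15) + 2) + (8 + 2*(-7)²) = (-⅔*(-1/20) + 25*(-⅓))*(-24 + 2) + (8 + 2*49) = (1/30 - 25/3)*(-22) + (8 + 98) = -83/10*(-22) + 106 = 913/5 + 106 = 1443/5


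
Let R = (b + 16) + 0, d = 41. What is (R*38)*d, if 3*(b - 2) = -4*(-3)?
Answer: 34276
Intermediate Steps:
b = 6 (b = 2 + (-4*(-3))/3 = 2 + (⅓)*12 = 2 + 4 = 6)
R = 22 (R = (6 + 16) + 0 = 22 + 0 = 22)
(R*38)*d = (22*38)*41 = 836*41 = 34276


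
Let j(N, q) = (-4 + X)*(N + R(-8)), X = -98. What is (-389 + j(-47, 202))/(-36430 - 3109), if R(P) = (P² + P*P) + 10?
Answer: 509/2081 ≈ 0.24459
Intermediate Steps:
R(P) = 10 + 2*P² (R(P) = (P² + P²) + 10 = 2*P² + 10 = 10 + 2*P²)
j(N, q) = -14076 - 102*N (j(N, q) = (-4 - 98)*(N + (10 + 2*(-8)²)) = -102*(N + (10 + 2*64)) = -102*(N + (10 + 128)) = -102*(N + 138) = -102*(138 + N) = -14076 - 102*N)
(-389 + j(-47, 202))/(-36430 - 3109) = (-389 + (-14076 - 102*(-47)))/(-36430 - 3109) = (-389 + (-14076 + 4794))/(-39539) = (-389 - 9282)*(-1/39539) = -9671*(-1/39539) = 509/2081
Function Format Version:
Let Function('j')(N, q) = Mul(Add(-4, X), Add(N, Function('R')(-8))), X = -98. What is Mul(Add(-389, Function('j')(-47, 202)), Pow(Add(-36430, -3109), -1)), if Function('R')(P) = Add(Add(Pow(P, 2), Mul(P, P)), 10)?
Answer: Rational(509, 2081) ≈ 0.24459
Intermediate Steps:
Function('R')(P) = Add(10, Mul(2, Pow(P, 2))) (Function('R')(P) = Add(Add(Pow(P, 2), Pow(P, 2)), 10) = Add(Mul(2, Pow(P, 2)), 10) = Add(10, Mul(2, Pow(P, 2))))
Function('j')(N, q) = Add(-14076, Mul(-102, N)) (Function('j')(N, q) = Mul(Add(-4, -98), Add(N, Add(10, Mul(2, Pow(-8, 2))))) = Mul(-102, Add(N, Add(10, Mul(2, 64)))) = Mul(-102, Add(N, Add(10, 128))) = Mul(-102, Add(N, 138)) = Mul(-102, Add(138, N)) = Add(-14076, Mul(-102, N)))
Mul(Add(-389, Function('j')(-47, 202)), Pow(Add(-36430, -3109), -1)) = Mul(Add(-389, Add(-14076, Mul(-102, -47))), Pow(Add(-36430, -3109), -1)) = Mul(Add(-389, Add(-14076, 4794)), Pow(-39539, -1)) = Mul(Add(-389, -9282), Rational(-1, 39539)) = Mul(-9671, Rational(-1, 39539)) = Rational(509, 2081)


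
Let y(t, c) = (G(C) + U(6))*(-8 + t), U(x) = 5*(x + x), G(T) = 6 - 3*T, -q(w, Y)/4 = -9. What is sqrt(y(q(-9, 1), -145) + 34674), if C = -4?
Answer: sqrt(36858) ≈ 191.98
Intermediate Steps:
q(w, Y) = 36 (q(w, Y) = -4*(-9) = 36)
U(x) = 10*x (U(x) = 5*(2*x) = 10*x)
y(t, c) = -624 + 78*t (y(t, c) = ((6 - 3*(-4)) + 10*6)*(-8 + t) = ((6 + 12) + 60)*(-8 + t) = (18 + 60)*(-8 + t) = 78*(-8 + t) = -624 + 78*t)
sqrt(y(q(-9, 1), -145) + 34674) = sqrt((-624 + 78*36) + 34674) = sqrt((-624 + 2808) + 34674) = sqrt(2184 + 34674) = sqrt(36858)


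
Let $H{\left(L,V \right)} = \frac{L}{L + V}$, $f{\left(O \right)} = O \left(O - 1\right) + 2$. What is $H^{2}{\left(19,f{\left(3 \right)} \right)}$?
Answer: $\frac{361}{729} \approx 0.4952$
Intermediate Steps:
$f{\left(O \right)} = 2 + O \left(-1 + O\right)$ ($f{\left(O \right)} = O \left(O - 1\right) + 2 = O \left(-1 + O\right) + 2 = 2 + O \left(-1 + O\right)$)
$H{\left(L,V \right)} = \frac{L}{L + V}$
$H^{2}{\left(19,f{\left(3 \right)} \right)} = \left(\frac{19}{19 + \left(2 + 3^{2} - 3\right)}\right)^{2} = \left(\frac{19}{19 + \left(2 + 9 - 3\right)}\right)^{2} = \left(\frac{19}{19 + 8}\right)^{2} = \left(\frac{19}{27}\right)^{2} = \frac{361}{729}$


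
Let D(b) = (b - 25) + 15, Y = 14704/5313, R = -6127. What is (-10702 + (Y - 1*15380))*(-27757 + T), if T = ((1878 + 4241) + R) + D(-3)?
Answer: 3848890846436/5313 ≈ 7.2443e+8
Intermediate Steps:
Y = 14704/5313 (Y = 14704*(1/5313) = 14704/5313 ≈ 2.7676)
D(b) = -10 + b (D(b) = (-25 + b) + 15 = -10 + b)
T = -21 (T = ((1878 + 4241) - 6127) + (-10 - 3) = (6119 - 6127) - 13 = -8 - 13 = -21)
(-10702 + (Y - 1*15380))*(-27757 + T) = (-10702 + (14704/5313 - 1*15380))*(-27757 - 21) = (-10702 + (14704/5313 - 15380))*(-27778) = (-10702 - 81699236/5313)*(-27778) = -138558962/5313*(-27778) = 3848890846436/5313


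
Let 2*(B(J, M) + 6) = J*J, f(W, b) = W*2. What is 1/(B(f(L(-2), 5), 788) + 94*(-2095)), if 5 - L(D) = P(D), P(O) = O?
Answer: -1/196838 ≈ -5.0803e-6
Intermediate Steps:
L(D) = 5 - D
f(W, b) = 2*W
B(J, M) = -6 + J²/2 (B(J, M) = -6 + (J*J)/2 = -6 + J²/2)
1/(B(f(L(-2), 5), 788) + 94*(-2095)) = 1/((-6 + (2*(5 - 1*(-2)))²/2) + 94*(-2095)) = 1/((-6 + (2*(5 + 2))²/2) - 196930) = 1/((-6 + (2*7)²/2) - 196930) = 1/((-6 + (½)*14²) - 196930) = 1/((-6 + (½)*196) - 196930) = 1/((-6 + 98) - 196930) = 1/(92 - 196930) = 1/(-196838) = -1/196838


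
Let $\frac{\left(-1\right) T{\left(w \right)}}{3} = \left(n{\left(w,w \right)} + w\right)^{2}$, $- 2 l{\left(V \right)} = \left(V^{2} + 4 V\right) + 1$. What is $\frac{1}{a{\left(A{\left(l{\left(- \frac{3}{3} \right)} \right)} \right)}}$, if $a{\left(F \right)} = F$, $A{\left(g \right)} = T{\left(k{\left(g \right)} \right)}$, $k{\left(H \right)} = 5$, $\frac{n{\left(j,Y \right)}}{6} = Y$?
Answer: $- \frac{1}{3675} \approx -0.00027211$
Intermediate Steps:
$n{\left(j,Y \right)} = 6 Y$
$l{\left(V \right)} = - \frac{1}{2} - 2 V - \frac{V^{2}}{2}$ ($l{\left(V \right)} = - \frac{\left(V^{2} + 4 V\right) + 1}{2} = - \frac{1 + V^{2} + 4 V}{2} = - \frac{1}{2} - 2 V - \frac{V^{2}}{2}$)
$T{\left(w \right)} = - 147 w^{2}$ ($T{\left(w \right)} = - 3 \left(6 w + w\right)^{2} = - 3 \left(7 w\right)^{2} = - 3 \cdot 49 w^{2} = - 147 w^{2}$)
$A{\left(g \right)} = -3675$ ($A{\left(g \right)} = - 147 \cdot 5^{2} = \left(-147\right) 25 = -3675$)
$\frac{1}{a{\left(A{\left(l{\left(- \frac{3}{3} \right)} \right)} \right)}} = \frac{1}{-3675} = - \frac{1}{3675}$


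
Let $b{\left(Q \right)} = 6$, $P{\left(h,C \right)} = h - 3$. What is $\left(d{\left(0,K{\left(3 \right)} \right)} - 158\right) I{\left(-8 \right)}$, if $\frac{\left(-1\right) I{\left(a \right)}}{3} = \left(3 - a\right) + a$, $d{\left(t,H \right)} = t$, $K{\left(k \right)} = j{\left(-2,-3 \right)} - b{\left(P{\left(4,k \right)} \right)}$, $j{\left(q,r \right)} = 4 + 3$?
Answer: $1422$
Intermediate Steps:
$P{\left(h,C \right)} = -3 + h$
$j{\left(q,r \right)} = 7$
$K{\left(k \right)} = 1$ ($K{\left(k \right)} = 7 - 6 = 1$)
$I{\left(a \right)} = -9$ ($I{\left(a \right)} = - 3 \left(\left(3 - a\right) + a\right) = \left(-3\right) 3 = -9$)
$\left(d{\left(0,K{\left(3 \right)} \right)} - 158\right) I{\left(-8 \right)} = \left(0 - 158\right) \left(-9\right) = \left(-158\right) \left(-9\right) = 1422$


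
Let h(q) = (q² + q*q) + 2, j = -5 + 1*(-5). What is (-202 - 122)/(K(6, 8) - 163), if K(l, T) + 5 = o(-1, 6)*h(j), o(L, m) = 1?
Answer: -162/17 ≈ -9.5294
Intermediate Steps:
j = -10 (j = -5 - 5 = -10)
h(q) = 2 + 2*q² (h(q) = (q² + q²) + 2 = 2*q² + 2 = 2 + 2*q²)
K(l, T) = 197 (K(l, T) = -5 + 1*(2 + 2*(-10)²) = -5 + 1*(2 + 2*100) = -5 + 1*(2 + 200) = -5 + 1*202 = -5 + 202 = 197)
(-202 - 122)/(K(6, 8) - 163) = (-202 - 122)/(197 - 163) = -324/34 = -324*1/34 = -162/17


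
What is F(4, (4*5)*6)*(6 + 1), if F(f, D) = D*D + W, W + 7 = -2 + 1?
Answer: 100744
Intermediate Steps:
W = -8 (W = -7 + (-2 + 1) = -7 - 1 = -8)
F(f, D) = -8 + D² (F(f, D) = D*D - 8 = D² - 8 = -8 + D²)
F(4, (4*5)*6)*(6 + 1) = (-8 + ((4*5)*6)²)*(6 + 1) = (-8 + (20*6)²)*7 = (-8 + 120²)*7 = (-8 + 14400)*7 = 14392*7 = 100744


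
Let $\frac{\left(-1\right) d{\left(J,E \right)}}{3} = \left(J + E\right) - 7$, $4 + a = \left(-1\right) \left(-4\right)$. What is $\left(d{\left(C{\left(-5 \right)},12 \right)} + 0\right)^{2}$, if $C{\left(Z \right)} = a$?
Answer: $225$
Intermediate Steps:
$a = 0$ ($a = -4 - -4 = -4 + 4 = 0$)
$C{\left(Z \right)} = 0$
$d{\left(J,E \right)} = 21 - 3 E - 3 J$ ($d{\left(J,E \right)} = - 3 \left(\left(J + E\right) - 7\right) = - 3 \left(\left(E + J\right) - 7\right) = - 3 \left(-7 + E + J\right) = 21 - 3 E - 3 J$)
$\left(d{\left(C{\left(-5 \right)},12 \right)} + 0\right)^{2} = \left(\left(21 - 36 - 0\right) + 0\right)^{2} = \left(\left(21 - 36 + 0\right) + 0\right)^{2} = \left(-15 + 0\right)^{2} = \left(-15\right)^{2} = 225$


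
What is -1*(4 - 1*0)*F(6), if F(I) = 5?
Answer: -20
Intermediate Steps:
-1*(4 - 1*0)*F(6) = -1*(4 - 1*0)*5 = -1*(4 + 0)*5 = -1*4*5 = -4*5 = -1*20 = -20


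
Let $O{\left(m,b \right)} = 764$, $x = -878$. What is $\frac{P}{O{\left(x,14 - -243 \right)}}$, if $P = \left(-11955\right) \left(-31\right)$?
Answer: $\frac{370605}{764} \approx 485.08$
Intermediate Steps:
$P = 370605$
$\frac{P}{O{\left(x,14 - -243 \right)}} = \frac{370605}{764}$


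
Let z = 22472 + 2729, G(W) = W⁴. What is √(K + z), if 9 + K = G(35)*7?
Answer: √10529567 ≈ 3244.9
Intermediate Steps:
K = 10504366 (K = -9 + 35⁴*7 = -9 + 1500625*7 = -9 + 10504375 = 10504366)
z = 25201
√(K + z) = √(10504366 + 25201) = √10529567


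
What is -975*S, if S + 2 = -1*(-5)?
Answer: -2925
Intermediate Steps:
S = 3 (S = -2 - 1*(-5) = -2 + 5 = 3)
-975*S = -975*3 = -2925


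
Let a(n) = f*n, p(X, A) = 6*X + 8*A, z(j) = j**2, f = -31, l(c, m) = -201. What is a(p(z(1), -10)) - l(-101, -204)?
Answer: 2495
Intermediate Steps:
a(n) = -31*n
a(p(z(1), -10)) - l(-101, -204) = -31*(6*1**2 + 8*(-10)) - 1*(-201) = -31*(6*1 - 80) + 201 = -31*(6 - 80) + 201 = -31*(-74) + 201 = 2294 + 201 = 2495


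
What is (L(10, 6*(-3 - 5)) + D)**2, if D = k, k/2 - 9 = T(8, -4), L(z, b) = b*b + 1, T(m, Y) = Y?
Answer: 5359225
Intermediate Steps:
L(z, b) = 1 + b**2 (L(z, b) = b**2 + 1 = 1 + b**2)
k = 10 (k = 18 + 2*(-4) = 18 - 8 = 10)
D = 10
(L(10, 6*(-3 - 5)) + D)**2 = ((1 + (6*(-3 - 5))**2) + 10)**2 = ((1 + (6*(-8))**2) + 10)**2 = ((1 + (-48)**2) + 10)**2 = ((1 + 2304) + 10)**2 = (2305 + 10)**2 = 2315**2 = 5359225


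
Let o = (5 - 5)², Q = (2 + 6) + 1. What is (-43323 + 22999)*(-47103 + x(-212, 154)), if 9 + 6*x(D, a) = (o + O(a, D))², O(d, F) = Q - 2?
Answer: 2871557636/3 ≈ 9.5719e+8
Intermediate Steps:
Q = 9 (Q = 8 + 1 = 9)
O(d, F) = 7 (O(d, F) = 9 - 2 = 7)
o = 0 (o = 0² = 0)
x(D, a) = 20/3 (x(D, a) = -3/2 + (0 + 7)²/6 = -3/2 + (⅙)*7² = -3/2 + (⅙)*49 = -3/2 + 49/6 = 20/3)
(-43323 + 22999)*(-47103 + x(-212, 154)) = (-43323 + 22999)*(-47103 + 20/3) = -20324*(-141289/3) = 2871557636/3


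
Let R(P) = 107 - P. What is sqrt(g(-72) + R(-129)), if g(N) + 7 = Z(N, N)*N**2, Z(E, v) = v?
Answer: I*sqrt(373019) ≈ 610.75*I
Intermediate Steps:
g(N) = -7 + N**3 (g(N) = -7 + N*N**2 = -7 + N**3)
sqrt(g(-72) + R(-129)) = sqrt((-7 + (-72)**3) + (107 - 1*(-129))) = sqrt((-7 - 373248) + (107 + 129)) = sqrt(-373255 + 236) = sqrt(-373019) = I*sqrt(373019)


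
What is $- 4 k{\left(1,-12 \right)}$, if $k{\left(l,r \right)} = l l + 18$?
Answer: $-76$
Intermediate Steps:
$k{\left(l,r \right)} = 18 + l^{2}$ ($k{\left(l,r \right)} = l^{2} + 18 = 18 + l^{2}$)
$- 4 k{\left(1,-12 \right)} = - 4 \left(18 + 1^{2}\right) = - 4 \left(18 + 1\right) = \left(-4\right) 19 = -76$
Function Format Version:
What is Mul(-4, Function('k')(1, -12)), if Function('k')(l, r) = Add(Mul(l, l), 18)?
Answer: -76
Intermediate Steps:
Function('k')(l, r) = Add(18, Pow(l, 2)) (Function('k')(l, r) = Add(Pow(l, 2), 18) = Add(18, Pow(l, 2)))
Mul(-4, Function('k')(1, -12)) = Mul(-4, Add(18, Pow(1, 2))) = Mul(-4, Add(18, 1)) = Mul(-4, 19) = -76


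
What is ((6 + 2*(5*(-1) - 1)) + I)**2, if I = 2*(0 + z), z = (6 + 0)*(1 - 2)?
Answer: 324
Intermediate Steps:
z = -6 (z = 6*(-1) = -6)
I = -12 (I = 2*(0 - 6) = 2*(-6) = -12)
((6 + 2*(5*(-1) - 1)) + I)**2 = ((6 + 2*(5*(-1) - 1)) - 12)**2 = ((6 + 2*(-5 - 1)) - 12)**2 = ((6 + 2*(-6)) - 12)**2 = ((6 - 12) - 12)**2 = (-6 - 12)**2 = (-18)**2 = 324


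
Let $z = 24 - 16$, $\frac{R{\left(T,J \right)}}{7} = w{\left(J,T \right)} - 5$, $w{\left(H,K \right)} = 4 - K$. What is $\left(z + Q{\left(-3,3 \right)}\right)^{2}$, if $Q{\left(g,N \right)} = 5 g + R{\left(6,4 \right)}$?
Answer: $3136$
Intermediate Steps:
$R{\left(T,J \right)} = -7 - 7 T$ ($R{\left(T,J \right)} = 7 \left(\left(4 - T\right) - 5\right) = 7 \left(-1 - T\right) = -7 - 7 T$)
$z = 8$
$Q{\left(g,N \right)} = -49 + 5 g$ ($Q{\left(g,N \right)} = 5 g - 49 = -49 + 5 g$)
$\left(z + Q{\left(-3,3 \right)}\right)^{2} = \left(8 + \left(-49 + 5 \left(-3\right)\right)\right)^{2} = \left(8 - 64\right)^{2} = \left(-56\right)^{2} = 3136$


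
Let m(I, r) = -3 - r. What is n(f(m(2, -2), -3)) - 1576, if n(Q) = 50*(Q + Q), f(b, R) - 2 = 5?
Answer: -876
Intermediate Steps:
f(b, R) = 7 (f(b, R) = 2 + 5 = 7)
n(Q) = 100*Q (n(Q) = 50*(2*Q) = 100*Q)
n(f(m(2, -2), -3)) - 1576 = 100*7 - 1576 = 700 - 1576 = -876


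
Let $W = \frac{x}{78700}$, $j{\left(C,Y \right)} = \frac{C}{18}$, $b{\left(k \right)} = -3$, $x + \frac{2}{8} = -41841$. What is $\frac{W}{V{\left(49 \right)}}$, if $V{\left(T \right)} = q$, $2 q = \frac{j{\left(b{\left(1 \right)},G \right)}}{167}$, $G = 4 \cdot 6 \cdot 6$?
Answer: $\frac{16769973}{15740} \approx 1065.4$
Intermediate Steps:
$x = - \frac{167365}{4}$ ($x = - \frac{1}{4} - 41841 = - \frac{167365}{4} \approx -41841.0$)
$G = 144$ ($G = 24 \cdot 6 = 144$)
$j{\left(C,Y \right)} = \frac{C}{18}$ ($j{\left(C,Y \right)} = C \frac{1}{18} = \frac{C}{18}$)
$W = - \frac{33473}{62960}$ ($W = - \frac{167365}{4 \cdot 78700} = \left(- \frac{167365}{4}\right) \frac{1}{78700} = - \frac{33473}{62960} \approx -0.53166$)
$q = - \frac{1}{2004}$ ($q = \frac{\frac{1}{18} \left(-3\right) \frac{1}{167}}{2} = \frac{\left(- \frac{1}{6}\right) \frac{1}{167}}{2} = \frac{1}{2} \left(- \frac{1}{1002}\right) = - \frac{1}{2004} \approx -0.000499$)
$V{\left(T \right)} = - \frac{1}{2004}$
$\frac{W}{V{\left(49 \right)}} = - \frac{33473}{62960 \left(- \frac{1}{2004}\right)} = \left(- \frac{33473}{62960}\right) \left(-2004\right) = \frac{16769973}{15740}$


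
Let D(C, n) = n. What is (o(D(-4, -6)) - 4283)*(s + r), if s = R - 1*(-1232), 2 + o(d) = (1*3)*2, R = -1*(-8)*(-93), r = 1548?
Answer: -8712044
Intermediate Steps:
R = -744 (R = 8*(-93) = -744)
o(d) = 4 (o(d) = -2 + (1*3)*2 = -2 + 3*2 = -2 + 6 = 4)
s = 488 (s = -744 - 1*(-1232) = -744 + 1232 = 488)
(o(D(-4, -6)) - 4283)*(s + r) = (4 - 4283)*(488 + 1548) = -4279*2036 = -8712044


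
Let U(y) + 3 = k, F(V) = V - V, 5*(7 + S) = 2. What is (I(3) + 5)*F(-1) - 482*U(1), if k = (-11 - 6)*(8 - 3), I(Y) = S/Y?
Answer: 42416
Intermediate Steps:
S = -33/5 (S = -7 + (⅕)*2 = -7 + ⅖ = -33/5 ≈ -6.6000)
F(V) = 0
I(Y) = -33/(5*Y)
k = -85 (k = -17*5 = -85)
U(y) = -88 (U(y) = -3 - 85 = -88)
(I(3) + 5)*F(-1) - 482*U(1) = (-33/5/3 + 5)*0 - 482*(-88) = (-33/5*⅓ + 5)*0 + 42416 = (-11/5 + 5)*0 + 42416 = (14/5)*0 + 42416 = 0 + 42416 = 42416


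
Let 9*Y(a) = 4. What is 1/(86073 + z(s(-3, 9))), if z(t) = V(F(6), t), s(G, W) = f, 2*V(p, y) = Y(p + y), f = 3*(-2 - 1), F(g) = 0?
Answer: 9/774659 ≈ 1.1618e-5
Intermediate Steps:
Y(a) = 4/9 (Y(a) = (1/9)*4 = 4/9)
f = -9 (f = 3*(-3) = -9)
V(p, y) = 2/9 (V(p, y) = (1/2)*(4/9) = 2/9)
s(G, W) = -9
z(t) = 2/9
1/(86073 + z(s(-3, 9))) = 1/(86073 + 2/9) = 1/(774659/9) = 9/774659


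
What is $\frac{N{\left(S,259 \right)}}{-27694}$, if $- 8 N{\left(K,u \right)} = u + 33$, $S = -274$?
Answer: $\frac{73}{55388} \approx 0.001318$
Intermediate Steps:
$N{\left(K,u \right)} = - \frac{33}{8} - \frac{u}{8}$ ($N{\left(K,u \right)} = - \frac{u + 33}{8} = - \frac{33 + u}{8} = - \frac{33}{8} - \frac{u}{8}$)
$\frac{N{\left(S,259 \right)}}{-27694} = \frac{- \frac{33}{8} - \frac{259}{8}}{-27694} = \left(- \frac{33}{8} - \frac{259}{8}\right) \left(- \frac{1}{27694}\right) = \left(- \frac{73}{2}\right) \left(- \frac{1}{27694}\right) = \frac{73}{55388}$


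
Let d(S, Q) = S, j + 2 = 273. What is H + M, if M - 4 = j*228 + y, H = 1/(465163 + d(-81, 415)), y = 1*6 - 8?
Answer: 28737416781/465082 ≈ 61790.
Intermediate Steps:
j = 271 (j = -2 + 273 = 271)
y = -2 (y = 6 - 8 = -2)
H = 1/465082 (H = 1/(465163 - 81) = 1/465082 ≈ 2.1502e-6)
M = 61790 (M = 4 + (271*228 - 2) = 4 + (61788 - 2) = 4 + 61786 = 61790)
H + M = 1/465082 + 61790 = 28737416781/465082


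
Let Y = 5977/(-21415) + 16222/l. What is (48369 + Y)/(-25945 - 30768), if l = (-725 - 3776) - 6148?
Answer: -11030058872412/12933305222855 ≈ -0.85284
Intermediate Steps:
l = -10649 (l = -4501 - 6148 = -10649)
Y = -411043203/228048335 (Y = 5977/(-21415) + 16222/(-10649) = 5977*(-1/21415) + 16222*(-1/10649) = -5977/21415 - 16222/10649 = -411043203/228048335 ≈ -1.8024)
(48369 + Y)/(-25945 - 30768) = (48369 - 411043203/228048335)/(-25945 - 30768) = (11030058872412/228048335)/(-56713) = (11030058872412/228048335)*(-1/56713) = -11030058872412/12933305222855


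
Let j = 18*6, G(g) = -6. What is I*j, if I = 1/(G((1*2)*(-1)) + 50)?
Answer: 27/11 ≈ 2.4545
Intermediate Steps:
j = 108
I = 1/44 (I = 1/(-6 + 50) = 1/44 ≈ 0.022727)
I*j = (1/44)*108 = 27/11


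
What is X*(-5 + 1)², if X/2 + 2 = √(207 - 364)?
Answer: -64 + 32*I*√157 ≈ -64.0 + 400.96*I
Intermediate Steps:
X = -4 + 2*I*√157 (X = -4 + 2*√(207 - 364) = -4 + 2*√(-157) = -4 + 2*(I*√157) = -4 + 2*I*√157 ≈ -4.0 + 25.06*I)
X*(-5 + 1)² = (-4 + 2*I*√157)*(-5 + 1)² = (-4 + 2*I*√157)*(-4)² = (-4 + 2*I*√157)*16 = -64 + 32*I*√157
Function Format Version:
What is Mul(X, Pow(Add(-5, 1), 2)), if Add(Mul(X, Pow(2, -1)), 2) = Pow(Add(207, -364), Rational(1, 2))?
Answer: Add(-64, Mul(32, I, Pow(157, Rational(1, 2)))) ≈ Add(-64.000, Mul(400.96, I))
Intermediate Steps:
X = Add(-4, Mul(2, I, Pow(157, Rational(1, 2)))) (X = Add(-4, Mul(2, Pow(Add(207, -364), Rational(1, 2)))) = Add(-4, Mul(2, Pow(-157, Rational(1, 2)))) = Add(-4, Mul(2, Mul(I, Pow(157, Rational(1, 2))))) = Add(-4, Mul(2, I, Pow(157, Rational(1, 2)))) ≈ Add(-4.0000, Mul(25.060, I)))
Mul(X, Pow(Add(-5, 1), 2)) = Mul(Add(-4, Mul(2, I, Pow(157, Rational(1, 2)))), Pow(Add(-5, 1), 2)) = Mul(Add(-4, Mul(2, I, Pow(157, Rational(1, 2)))), Pow(-4, 2)) = Mul(Add(-4, Mul(2, I, Pow(157, Rational(1, 2)))), 16) = Add(-64, Mul(32, I, Pow(157, Rational(1, 2))))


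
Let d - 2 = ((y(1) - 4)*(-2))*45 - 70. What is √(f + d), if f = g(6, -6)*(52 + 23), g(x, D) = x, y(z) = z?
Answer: 2*√163 ≈ 25.534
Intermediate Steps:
d = 202 (d = 2 + (((1 - 4)*(-2))*45 - 70) = 2 + (-3*(-2)*45 - 70) = 2 + (6*45 - 70) = 2 + (270 - 70) = 2 + 200 = 202)
f = 450 (f = 6*(52 + 23) = 6*75 = 450)
√(f + d) = √(450 + 202) = √652 = 2*√163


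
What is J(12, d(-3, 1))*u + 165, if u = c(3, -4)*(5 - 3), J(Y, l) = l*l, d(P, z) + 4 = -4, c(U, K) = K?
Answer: -347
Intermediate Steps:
d(P, z) = -8 (d(P, z) = -4 - 4 = -8)
J(Y, l) = l²
u = -8 (u = -4*(5 - 3) = -4*2 = -8)
J(12, d(-3, 1))*u + 165 = (-8)²*(-8) + 165 = 64*(-8) + 165 = -512 + 165 = -347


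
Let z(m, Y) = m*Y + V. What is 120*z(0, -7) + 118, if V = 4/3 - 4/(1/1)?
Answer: -202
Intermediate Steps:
V = -8/3 (V = 4*(⅓) - 4/1 = 4/3 - 4*1 = 4/3 - 4 = -8/3 ≈ -2.6667)
z(m, Y) = -8/3 + Y*m (z(m, Y) = m*Y - 8/3 = Y*m - 8/3 = -8/3 + Y*m)
120*z(0, -7) + 118 = 120*(-8/3 - 7*0) + 118 = 120*(-8/3 + 0) + 118 = 120*(-8/3) + 118 = -320 + 118 = -202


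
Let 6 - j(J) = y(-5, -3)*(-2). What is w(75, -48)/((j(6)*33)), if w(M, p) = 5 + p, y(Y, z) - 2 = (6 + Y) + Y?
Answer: -43/66 ≈ -0.65152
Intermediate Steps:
y(Y, z) = 8 + 2*Y (y(Y, z) = 2 + ((6 + Y) + Y) = 2 + (6 + 2*Y) = 8 + 2*Y)
j(J) = 2 (j(J) = 6 - (8 + 2*(-5))*(-2) = 6 - (8 - 10)*(-2) = 6 - (-2)*(-2) = 6 - 1*4 = 6 - 4 = 2)
w(75, -48)/((j(6)*33)) = (5 - 48)/((2*33)) = -43/66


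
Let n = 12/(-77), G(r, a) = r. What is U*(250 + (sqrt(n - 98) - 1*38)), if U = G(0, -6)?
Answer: 0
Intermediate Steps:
n = -12/77 (n = 12*(-1/77) = -12/77 ≈ -0.15584)
U = 0
U*(250 + (sqrt(n - 98) - 1*38)) = 0*(250 + (sqrt(-12/77 - 98) - 1*38)) = 0*(250 + (sqrt(-7558/77) - 38)) = 0*(250 + (I*sqrt(581966)/77 - 38)) = 0*(250 + (-38 + I*sqrt(581966)/77)) = 0*(212 + I*sqrt(581966)/77) = 0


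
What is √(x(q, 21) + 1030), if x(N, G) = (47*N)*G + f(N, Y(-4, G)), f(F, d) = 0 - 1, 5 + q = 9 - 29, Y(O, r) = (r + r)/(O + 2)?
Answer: I*√23646 ≈ 153.77*I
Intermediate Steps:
Y(O, r) = 2*r/(2 + O) (Y(O, r) = (2*r)/(2 + O) = 2*r/(2 + O))
q = -25 (q = -5 + (9 - 29) = -5 - 20 = -25)
f(F, d) = -1
x(N, G) = -1 + 47*G*N (x(N, G) = (47*N)*G - 1 = 47*G*N - 1 = -1 + 47*G*N)
√(x(q, 21) + 1030) = √((-1 + 47*21*(-25)) + 1030) = √((-1 - 24675) + 1030) = √(-24676 + 1030) = √(-23646) = I*√23646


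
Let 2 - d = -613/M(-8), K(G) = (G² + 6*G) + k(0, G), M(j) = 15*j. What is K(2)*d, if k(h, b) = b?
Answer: -1119/20 ≈ -55.950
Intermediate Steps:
K(G) = G² + 7*G (K(G) = (G² + 6*G) + G = G² + 7*G)
d = -373/120 (d = 2 - (-613)/(15*(-8)) = 2 - (-613)/(-120) = 2 - (-613)*(-1)/120 = 2 - 1*613/120 = 2 - 613/120 = -373/120 ≈ -3.1083)
K(2)*d = (2*(7 + 2))*(-373/120) = (2*9)*(-373/120) = 18*(-373/120) = -1119/20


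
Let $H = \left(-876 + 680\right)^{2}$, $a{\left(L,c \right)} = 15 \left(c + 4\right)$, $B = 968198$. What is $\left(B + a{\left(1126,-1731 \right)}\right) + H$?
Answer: $980709$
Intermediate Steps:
$a{\left(L,c \right)} = 60 + 15 c$ ($a{\left(L,c \right)} = 15 \left(4 + c\right) = 60 + 15 c$)
$H = 38416$ ($H = \left(-196\right)^{2} = 38416$)
$\left(B + a{\left(1126,-1731 \right)}\right) + H = \left(968198 + \left(60 + 15 \left(-1731\right)\right)\right) + 38416 = \left(968198 + \left(60 - 25965\right)\right) + 38416 = \left(968198 - 25905\right) + 38416 = 942293 + 38416 = 980709$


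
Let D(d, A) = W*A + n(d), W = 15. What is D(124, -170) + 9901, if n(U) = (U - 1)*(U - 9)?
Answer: 21496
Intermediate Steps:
n(U) = (-1 + U)*(-9 + U)
D(d, A) = 9 + d² - 10*d + 15*A (D(d, A) = 15*A + (9 + d² - 10*d) = 9 + d² - 10*d + 15*A)
D(124, -170) + 9901 = (9 + 124² - 10*124 + 15*(-170)) + 9901 = (9 + 15376 - 1240 - 2550) + 9901 = 11595 + 9901 = 21496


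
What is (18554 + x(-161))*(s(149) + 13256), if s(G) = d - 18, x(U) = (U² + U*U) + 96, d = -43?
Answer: 930141940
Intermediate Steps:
x(U) = 96 + 2*U² (x(U) = (U² + U²) + 96 = 2*U² + 96 = 96 + 2*U²)
s(G) = -61 (s(G) = -43 - 18 = -61)
(18554 + x(-161))*(s(149) + 13256) = (18554 + (96 + 2*(-161)²))*(-61 + 13256) = (18554 + (96 + 2*25921))*13195 = (18554 + (96 + 51842))*13195 = (18554 + 51938)*13195 = 70492*13195 = 930141940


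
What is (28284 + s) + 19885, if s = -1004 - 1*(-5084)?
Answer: 52249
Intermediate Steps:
s = 4080 (s = -1004 + 5084 = 4080)
(28284 + s) + 19885 = (28284 + 4080) + 19885 = 32364 + 19885 = 52249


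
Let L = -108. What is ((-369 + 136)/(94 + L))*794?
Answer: 92501/7 ≈ 13214.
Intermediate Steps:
((-369 + 136)/(94 + L))*794 = ((-369 + 136)/(94 - 108))*794 = -233/(-14)*794 = -233*(-1/14)*794 = (233/14)*794 = 92501/7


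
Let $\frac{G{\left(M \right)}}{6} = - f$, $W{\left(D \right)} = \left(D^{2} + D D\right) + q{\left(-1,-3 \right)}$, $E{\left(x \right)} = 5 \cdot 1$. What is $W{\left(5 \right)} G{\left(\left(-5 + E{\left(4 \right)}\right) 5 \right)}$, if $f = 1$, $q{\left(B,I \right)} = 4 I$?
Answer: $-228$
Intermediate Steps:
$E{\left(x \right)} = 5$
$W{\left(D \right)} = -12 + 2 D^{2}$ ($W{\left(D \right)} = \left(D^{2} + D D\right) + 4 \left(-3\right) = \left(D^{2} + D^{2}\right) - 12 = 2 D^{2} - 12 = -12 + 2 D^{2}$)
$G{\left(M \right)} = -6$ ($G{\left(M \right)} = 6 \left(\left(-1\right) 1\right) = 6 \left(-1\right) = -6$)
$W{\left(5 \right)} G{\left(\left(-5 + E{\left(4 \right)}\right) 5 \right)} = \left(-12 + 2 \cdot 5^{2}\right) \left(-6\right) = \left(-12 + 2 \cdot 25\right) \left(-6\right) = \left(-12 + 50\right) \left(-6\right) = 38 \left(-6\right) = -228$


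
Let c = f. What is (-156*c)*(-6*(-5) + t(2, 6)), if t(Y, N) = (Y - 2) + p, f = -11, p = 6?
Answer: 61776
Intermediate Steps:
t(Y, N) = 4 + Y (t(Y, N) = (Y - 2) + 6 = (-2 + Y) + 6 = 4 + Y)
c = -11
(-156*c)*(-6*(-5) + t(2, 6)) = (-156*(-11))*(-6*(-5) + (4 + 2)) = 1716*(30 + 6) = 1716*36 = 61776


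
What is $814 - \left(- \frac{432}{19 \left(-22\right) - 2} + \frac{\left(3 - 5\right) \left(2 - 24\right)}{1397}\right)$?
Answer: $\frac{3613518}{4445} \approx 812.94$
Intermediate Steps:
$814 - \left(- \frac{432}{19 \left(-22\right) - 2} + \frac{\left(3 - 5\right) \left(2 - 24\right)}{1397}\right) = 814 - \left(- \frac{432}{-418 - 2} + - 2 \left(2 - 24\right) \frac{1}{1397}\right) = 814 - \left(- \frac{432}{-420} + \left(-2\right) \left(-22\right) \frac{1}{1397}\right) = 814 - \left(\left(-432\right) \left(- \frac{1}{420}\right) + 44 \cdot \frac{1}{1397}\right) = 814 - \left(\frac{36}{35} + \frac{4}{127}\right) = 814 - \frac{4712}{4445} = \frac{3613518}{4445}$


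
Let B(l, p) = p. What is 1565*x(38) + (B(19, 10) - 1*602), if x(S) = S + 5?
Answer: 66703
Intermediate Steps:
x(S) = 5 + S
1565*x(38) + (B(19, 10) - 1*602) = 1565*(5 + 38) + (10 - 1*602) = 1565*43 + (10 - 602) = 67295 - 592 = 66703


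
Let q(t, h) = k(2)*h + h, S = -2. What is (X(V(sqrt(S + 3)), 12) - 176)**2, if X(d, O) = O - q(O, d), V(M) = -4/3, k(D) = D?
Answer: 25600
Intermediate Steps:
q(t, h) = 3*h (q(t, h) = 2*h + h = 3*h)
V(M) = -4/3 (V(M) = -4*1/3 = -4/3)
X(d, O) = O - 3*d
(X(V(sqrt(S + 3)), 12) - 176)**2 = ((12 - 3*(-4/3)) - 176)**2 = ((12 + 4) - 176)**2 = (16 - 176)**2 = (-160)**2 = 25600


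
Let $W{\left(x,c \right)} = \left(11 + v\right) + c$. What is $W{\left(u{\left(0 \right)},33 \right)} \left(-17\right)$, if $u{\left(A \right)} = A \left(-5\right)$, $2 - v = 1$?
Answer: $-765$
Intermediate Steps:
$v = 1$ ($v = 2 - 1 = 1$)
$u{\left(A \right)} = - 5 A$
$W{\left(x,c \right)} = 12 + c$ ($W{\left(x,c \right)} = \left(11 + 1\right) + c = 12 + c$)
$W{\left(u{\left(0 \right)},33 \right)} \left(-17\right) = \left(12 + 33\right) \left(-17\right) = 45 \left(-17\right) = -765$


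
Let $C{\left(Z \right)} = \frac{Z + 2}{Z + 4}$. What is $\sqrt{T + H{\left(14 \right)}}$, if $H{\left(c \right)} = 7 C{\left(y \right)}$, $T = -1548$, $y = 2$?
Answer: $\frac{i \sqrt{13890}}{3} \approx 39.285 i$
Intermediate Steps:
$C{\left(Z \right)} = \frac{2 + Z}{4 + Z}$
$H{\left(c \right)} = \frac{14}{3}$ ($H{\left(c \right)} = 7 \frac{2 + 2}{4 + 2} = 7 \cdot \frac{1}{6} \cdot 4 = 7 \cdot \frac{2}{3} = \frac{14}{3}$)
$\sqrt{T + H{\left(14 \right)}} = \sqrt{-1548 + \frac{14}{3}} = \sqrt{- \frac{4630}{3}} = \frac{i \sqrt{13890}}{3}$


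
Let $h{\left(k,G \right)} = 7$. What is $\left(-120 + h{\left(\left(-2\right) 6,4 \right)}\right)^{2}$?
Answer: $12769$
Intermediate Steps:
$\left(-120 + h{\left(\left(-2\right) 6,4 \right)}\right)^{2} = \left(-120 + 7\right)^{2} = \left(-113\right)^{2} = 12769$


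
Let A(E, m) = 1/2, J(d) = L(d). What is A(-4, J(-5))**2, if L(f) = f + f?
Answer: 1/4 ≈ 0.25000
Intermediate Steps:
L(f) = 2*f
J(d) = 2*d
A(E, m) = 1/2
A(-4, J(-5))**2 = (1/2)**2 = 1/4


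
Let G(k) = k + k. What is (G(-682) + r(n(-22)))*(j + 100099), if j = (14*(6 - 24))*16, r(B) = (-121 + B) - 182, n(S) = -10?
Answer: -161104359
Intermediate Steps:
G(k) = 2*k
r(B) = -303 + B
j = -4032 (j = (14*(-18))*16 = -252*16 = -4032)
(G(-682) + r(n(-22)))*(j + 100099) = (2*(-682) + (-303 - 10))*(-4032 + 100099) = (-1364 - 313)*96067 = -1677*96067 = -161104359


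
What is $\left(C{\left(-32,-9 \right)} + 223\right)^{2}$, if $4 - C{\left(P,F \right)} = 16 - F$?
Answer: $40804$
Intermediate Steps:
$C{\left(P,F \right)} = -12 + F$ ($C{\left(P,F \right)} = 4 - \left(16 - F\right) = 4 + \left(-16 + F\right) = -12 + F$)
$\left(C{\left(-32,-9 \right)} + 223\right)^{2} = \left(\left(-12 - 9\right) + 223\right)^{2} = \left(-21 + 223\right)^{2} = 202^{2} = 40804$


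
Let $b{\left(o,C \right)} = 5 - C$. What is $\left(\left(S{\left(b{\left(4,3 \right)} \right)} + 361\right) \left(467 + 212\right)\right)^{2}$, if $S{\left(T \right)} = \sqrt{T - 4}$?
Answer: $60082402079 + 332871602 i \sqrt{2} \approx 6.0082 \cdot 10^{10} + 4.7075 \cdot 10^{8} i$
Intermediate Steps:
$S{\left(T \right)} = \sqrt{-4 + T}$
$\left(\left(S{\left(b{\left(4,3 \right)} \right)} + 361\right) \left(467 + 212\right)\right)^{2} = \left(\left(\sqrt{-4 + \left(5 - 3\right)} + 361\right) \left(467 + 212\right)\right)^{2} = \left(\left(\sqrt{-4 + \left(5 - 3\right)} + 361\right) 679\right)^{2} = \left(\left(\sqrt{-4 + 2} + 361\right) 679\right)^{2} = \left(\left(\sqrt{-2} + 361\right) 679\right)^{2} = \left(\left(i \sqrt{2} + 361\right) 679\right)^{2} = \left(\left(361 + i \sqrt{2}\right) 679\right)^{2} = \left(245119 + 679 i \sqrt{2}\right)^{2}$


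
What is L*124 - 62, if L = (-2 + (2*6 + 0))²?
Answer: 12338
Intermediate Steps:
L = 100 (L = (-2 + (12 + 0))² = (-2 + 12)² = 10² = 100)
L*124 - 62 = 100*124 - 62 = 12400 - 62 = 12338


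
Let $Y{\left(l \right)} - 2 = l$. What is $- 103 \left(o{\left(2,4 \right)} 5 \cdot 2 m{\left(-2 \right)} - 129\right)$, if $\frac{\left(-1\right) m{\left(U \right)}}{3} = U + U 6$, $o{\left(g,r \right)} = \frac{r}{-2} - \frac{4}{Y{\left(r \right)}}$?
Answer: $128647$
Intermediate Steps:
$Y{\left(l \right)} = 2 + l$
$o{\left(g,r \right)} = - \frac{4}{2 + r} - \frac{r}{2}$ ($o{\left(g,r \right)} = \frac{r}{-2} - \frac{4}{2 + r} = r \left(- \frac{1}{2}\right) - \frac{4}{2 + r} = - \frac{r}{2} - \frac{4}{2 + r} = - \frac{4}{2 + r} - \frac{r}{2}$)
$m{\left(U \right)} = - 21 U$ ($m{\left(U \right)} = - 3 \left(U + U 6\right) = - 3 \left(U + 6 U\right) = - 3 \cdot 7 U = - 21 U$)
$- 103 \left(o{\left(2,4 \right)} 5 \cdot 2 m{\left(-2 \right)} - 129\right) = - 103 \left(\frac{-8 - 4 \left(2 + 4\right)}{2 \left(2 + 4\right)} 5 \cdot 2 \left(\left(-21\right) \left(-2\right)\right) - 129\right) = - 103 \left(\frac{-8 - 4 \cdot 6}{2 \cdot 6} \cdot 5 \cdot 2 \cdot 42 - 129\right) = - 103 \left(\frac{1}{2} \cdot \frac{1}{6} \left(-8 - 24\right) 5 \cdot 2 \cdot 42 - 129\right) = - 103 \left(\frac{1}{2} \cdot \frac{1}{6} \left(-32\right) 5 \cdot 2 \cdot 42 - 129\right) = - 103 \left(\left(- \frac{8}{3}\right) 5 \cdot 2 \cdot 42 - 129\right) = - 103 \left(\left(- \frac{40}{3}\right) 2 \cdot 42 - 129\right) = - 103 \left(\left(- \frac{80}{3}\right) 42 - 129\right) = - 103 \left(-1120 - 129\right) = \left(-103\right) \left(-1249\right) = 128647$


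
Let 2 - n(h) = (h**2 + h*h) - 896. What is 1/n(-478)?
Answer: -1/456070 ≈ -2.1926e-6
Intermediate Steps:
n(h) = 898 - 2*h**2 (n(h) = 2 - ((h**2 + h*h) - 896) = 2 - ((h**2 + h**2) - 896) = 2 - (2*h**2 - 896) = 2 - (-896 + 2*h**2) = 2 + (896 - 2*h**2) = 898 - 2*h**2)
1/n(-478) = 1/(898 - 2*(-478)**2) = 1/(898 - 2*228484) = 1/(898 - 456968) = 1/(-456070) = -1/456070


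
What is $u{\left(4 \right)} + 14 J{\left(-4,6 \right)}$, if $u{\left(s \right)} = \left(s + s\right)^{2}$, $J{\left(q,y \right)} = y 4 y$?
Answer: $2080$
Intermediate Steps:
$J{\left(q,y \right)} = 4 y^{2}$ ($J{\left(q,y \right)} = 4 y y = 4 y^{2}$)
$u{\left(s \right)} = 4 s^{2}$ ($u{\left(s \right)} = \left(2 s\right)^{2} = 4 s^{2}$)
$u{\left(4 \right)} + 14 J{\left(-4,6 \right)} = 4 \cdot 4^{2} + 14 \cdot 4 \cdot 6^{2} = 4 \cdot 16 + 14 \cdot 4 \cdot 36 = 64 + 14 \cdot 144 = 64 + 2016 = 2080$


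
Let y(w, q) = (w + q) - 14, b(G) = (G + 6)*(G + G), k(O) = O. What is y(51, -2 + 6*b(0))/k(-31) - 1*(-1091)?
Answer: 33786/31 ≈ 1089.9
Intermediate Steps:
b(G) = 2*G*(6 + G) (b(G) = (6 + G)*(2*G) = 2*G*(6 + G))
y(w, q) = -14 + q + w (y(w, q) = (q + w) - 14 = -14 + q + w)
y(51, -2 + 6*b(0))/k(-31) - 1*(-1091) = (-14 + (-2 + 6*(2*0*(6 + 0))) + 51)/(-31) - 1*(-1091) = (-14 + (-2 + 6*(2*0*6)) + 51)*(-1/31) + 1091 = (-14 + (-2 + 6*0) + 51)*(-1/31) + 1091 = (-14 + (-2 + 0) + 51)*(-1/31) + 1091 = (-14 - 2 + 51)*(-1/31) + 1091 = 35*(-1/31) + 1091 = -35/31 + 1091 = 33786/31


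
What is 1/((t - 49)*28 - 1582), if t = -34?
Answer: -1/3906 ≈ -0.00025602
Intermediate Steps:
1/((t - 49)*28 - 1582) = 1/((-34 - 49)*28 - 1582) = 1/(-83*28 - 1582) = 1/(-2324 - 1582) = 1/(-3906) = -1/3906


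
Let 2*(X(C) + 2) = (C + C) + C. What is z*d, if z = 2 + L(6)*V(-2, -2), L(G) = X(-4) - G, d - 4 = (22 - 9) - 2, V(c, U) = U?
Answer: 450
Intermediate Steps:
X(C) = -2 + 3*C/2 (X(C) = -2 + ((C + C) + C)/2 = -2 + (2*C + C)/2 = -2 + (3*C)/2 = -2 + 3*C/2)
d = 15 (d = 4 + ((22 - 9) - 2) = 4 + (13 - 2) = 4 + 11 = 15)
L(G) = -8 - G (L(G) = (-2 + (3/2)*(-4)) - G = (-2 - 6) - G = -8 - G)
z = 30 (z = 2 + (-8 - 1*6)*(-2) = 2 + (-8 - 6)*(-2) = 2 - 14*(-2) = 2 + 28 = 30)
z*d = 30*15 = 450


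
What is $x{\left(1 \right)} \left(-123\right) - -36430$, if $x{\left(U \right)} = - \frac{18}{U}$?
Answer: $38644$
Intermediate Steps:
$x{\left(1 \right)} \left(-123\right) - -36430 = - \frac{18}{1} \left(-123\right) - -36430 = \left(-18\right) 1 \left(-123\right) + 36430 = \left(-18\right) \left(-123\right) + 36430 = 2214 + 36430 = 38644$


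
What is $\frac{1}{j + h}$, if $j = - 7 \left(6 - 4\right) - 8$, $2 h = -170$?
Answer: $- \frac{1}{107} \approx -0.0093458$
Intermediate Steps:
$h = -85$ ($h = \frac{1}{2} \left(-170\right) = -85$)
$j = -22$ ($j = \left(-7\right) 2 - 8 = -14 - 8 = -22$)
$\frac{1}{j + h} = \frac{1}{-22 - 85} = \frac{1}{-107} = - \frac{1}{107}$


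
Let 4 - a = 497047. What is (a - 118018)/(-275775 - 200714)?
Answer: 615061/476489 ≈ 1.2908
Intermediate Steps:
a = -497043 (a = 4 - 1*497047 = 4 - 497047 = -497043)
(a - 118018)/(-275775 - 200714) = (-497043 - 118018)/(-275775 - 200714) = -615061/(-476489) = -615061*(-1/476489) = 615061/476489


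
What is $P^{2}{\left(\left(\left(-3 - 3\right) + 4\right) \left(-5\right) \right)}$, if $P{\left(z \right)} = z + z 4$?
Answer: $2500$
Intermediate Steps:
$P{\left(z \right)} = 5 z$ ($P{\left(z \right)} = z + 4 z = 5 z$)
$P^{2}{\left(\left(\left(-3 - 3\right) + 4\right) \left(-5\right) \right)} = \left(5 \left(\left(-3 - 3\right) + 4\right) \left(-5\right)\right)^{2} = \left(5 \left(-6 + 4\right) \left(-5\right)\right)^{2} = \left(5 \left(\left(-2\right) \left(-5\right)\right)\right)^{2} = \left(5 \cdot 10\right)^{2} = 50^{2} = 2500$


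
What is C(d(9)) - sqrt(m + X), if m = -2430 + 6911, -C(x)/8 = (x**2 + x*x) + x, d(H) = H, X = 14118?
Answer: -1368 - sqrt(18599) ≈ -1504.4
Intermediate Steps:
C(x) = -16*x**2 - 8*x (C(x) = -8*((x**2 + x*x) + x) = -8*((x**2 + x**2) + x) = -8*(2*x**2 + x) = -8*(x + 2*x**2) = -16*x**2 - 8*x)
m = 4481
C(d(9)) - sqrt(m + X) = -8*9*(1 + 2*9) - sqrt(4481 + 14118) = -8*9*(1 + 18) - sqrt(18599) = -8*9*19 - sqrt(18599) = -1368 - sqrt(18599)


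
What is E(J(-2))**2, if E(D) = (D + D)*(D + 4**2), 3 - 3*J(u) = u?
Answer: 280900/81 ≈ 3467.9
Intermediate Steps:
J(u) = 1 - u/3
E(D) = 2*D*(16 + D) (E(D) = (2*D)*(D + 16) = (2*D)*(16 + D) = 2*D*(16 + D))
E(J(-2))**2 = (2*(1 - 1/3*(-2))*(16 + (1 - 1/3*(-2))))**2 = (2*(1 + 2/3)*(16 + (1 + 2/3)))**2 = (2*(5/3)*(16 + 5/3))**2 = (2*(5/3)*(53/3))**2 = (530/9)**2 = 280900/81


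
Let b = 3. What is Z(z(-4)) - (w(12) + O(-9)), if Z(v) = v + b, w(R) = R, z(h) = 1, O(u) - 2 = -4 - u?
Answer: -15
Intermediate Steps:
O(u) = -2 - u (O(u) = 2 + (-4 - u) = -2 - u)
Z(v) = 3 + v (Z(v) = v + 3 = 3 + v)
Z(z(-4)) - (w(12) + O(-9)) = (3 + 1) - (12 + (-2 - 1*(-9))) = 4 - (12 + (-2 + 9)) = 4 - (12 + 7) = 4 - 1*19 = 4 - 19 = -15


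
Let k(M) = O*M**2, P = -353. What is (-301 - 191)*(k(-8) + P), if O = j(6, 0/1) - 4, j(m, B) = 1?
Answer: 268140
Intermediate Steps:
O = -3 (O = 1 - 4 = -3)
k(M) = -3*M**2
(-301 - 191)*(k(-8) + P) = (-301 - 191)*(-3*(-8)**2 - 353) = -492*(-3*64 - 353) = -492*(-192 - 353) = -492*(-545) = 268140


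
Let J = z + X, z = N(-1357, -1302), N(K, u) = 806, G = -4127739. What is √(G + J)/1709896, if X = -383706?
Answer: I*√4510639/1709896 ≈ 0.0012421*I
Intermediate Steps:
z = 806
J = -382900 (J = 806 - 383706 = -382900)
√(G + J)/1709896 = √(-4127739 - 382900)/1709896 = √(-4510639)*(1/1709896) = (I*√4510639)*(1/1709896) = I*√4510639/1709896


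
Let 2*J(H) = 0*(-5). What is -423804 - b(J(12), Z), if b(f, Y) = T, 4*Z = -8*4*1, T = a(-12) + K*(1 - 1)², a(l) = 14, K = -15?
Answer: -423818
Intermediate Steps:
J(H) = 0 (J(H) = (0*(-5))/2 = (½)*0 = 0)
T = 14 (T = 14 - 15*(1 - 1)² = 14 - 15*0² = 14 - 15*0 = 14 + 0 = 14)
Z = -8 (Z = (-8*4*1)/4 = (-32*1)/4 = (¼)*(-32) = -8)
b(f, Y) = 14
-423804 - b(J(12), Z) = -423804 - 1*14 = -423804 - 14 = -423818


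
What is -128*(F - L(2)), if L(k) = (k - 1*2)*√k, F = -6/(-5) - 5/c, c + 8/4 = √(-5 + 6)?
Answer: -3968/5 ≈ -793.60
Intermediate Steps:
c = -1 (c = -2 + √(-5 + 6) = -2 + √1 = -2 + 1 = -1)
F = 31/5 (F = -6/(-5) - 5/(-1) = -6*(-⅕) - 5*(-1) = 6/5 + 5 = 31/5 ≈ 6.2000)
L(k) = √k*(-2 + k) (L(k) = (k - 2)*√k = (-2 + k)*√k = √k*(-2 + k))
-128*(F - L(2)) = -128*(31/5 - √2*(-2 + 2)) = -128*(31/5 - √2*0) = -128*(31/5 - 1*0) = -128*(31/5 + 0) = -128*31/5 = -3968/5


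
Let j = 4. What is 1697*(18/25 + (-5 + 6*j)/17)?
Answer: 1325357/425 ≈ 3118.5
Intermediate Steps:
1697*(18/25 + (-5 + 6*j)/17) = 1697*(18/25 + (-5 + 6*4)/17) = 1697*(18*(1/25) + (-5 + 24)*(1/17)) = 1697*(18/25 + 19*(1/17)) = 1697*(18/25 + 19/17) = 1697*(781/425) = 1325357/425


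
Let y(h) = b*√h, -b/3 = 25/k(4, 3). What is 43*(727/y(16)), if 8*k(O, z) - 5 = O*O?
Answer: -218827/800 ≈ -273.53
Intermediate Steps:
k(O, z) = 5/8 + O²/8 (k(O, z) = 5/8 + (O*O)/8 = 5/8 + O²/8)
b = -200/7 (b = -75/(5/8 + (⅛)*4²) = -75/(5/8 + (⅛)*16) = -75/(5/8 + 2) = -75/21/8 = -75*8/21 = -3*200/21 = -200/7 ≈ -28.571)
y(h) = -200*√h/7
43*(727/y(16)) = 43*(727/((-200*√16/7))) = 43*(727/((-200/7*4))) = 43*(727/(-800/7)) = 43*(727*(-7/800)) = 43*(-5089/800) = -218827/800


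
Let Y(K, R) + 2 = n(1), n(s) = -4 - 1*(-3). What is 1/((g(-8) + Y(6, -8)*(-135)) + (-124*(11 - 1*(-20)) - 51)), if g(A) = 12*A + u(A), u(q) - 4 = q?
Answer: -1/3590 ≈ -0.00027855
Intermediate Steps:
u(q) = 4 + q
n(s) = -1 (n(s) = -4 + 3 = -1)
Y(K, R) = -3 (Y(K, R) = -2 - 1 = -3)
g(A) = 4 + 13*A (g(A) = 12*A + (4 + A) = 4 + 13*A)
1/((g(-8) + Y(6, -8)*(-135)) + (-124*(11 - 1*(-20)) - 51)) = 1/(((4 + 13*(-8)) - 3*(-135)) + (-124*(11 - 1*(-20)) - 51)) = 1/(((4 - 104) + 405) + (-124*(11 + 20) - 51)) = 1/((-100 + 405) + (-124*31 - 51)) = 1/(305 + (-3844 - 51)) = 1/(305 - 3895) = 1/(-3590) = -1/3590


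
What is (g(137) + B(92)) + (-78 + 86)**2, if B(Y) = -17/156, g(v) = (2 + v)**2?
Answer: 3024043/156 ≈ 19385.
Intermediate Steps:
B(Y) = -17/156 (B(Y) = -17*1/156 = -17/156)
(g(137) + B(92)) + (-78 + 86)**2 = ((2 + 137)**2 - 17/156) + (-78 + 86)**2 = (139**2 - 17/156) + 8**2 = (19321 - 17/156) + 64 = 3014059/156 + 64 = 3024043/156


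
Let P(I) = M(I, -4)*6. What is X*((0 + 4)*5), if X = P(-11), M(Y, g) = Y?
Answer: -1320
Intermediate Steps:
P(I) = 6*I (P(I) = I*6 = 6*I)
X = -66 (X = 6*(-11) = -66)
X*((0 + 4)*5) = -66*(0 + 4)*5 = -264*5 = -66*20 = -1320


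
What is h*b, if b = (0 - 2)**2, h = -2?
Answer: -8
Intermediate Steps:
b = 4 (b = (-2)**2 = 4)
h*b = -2*4 = -8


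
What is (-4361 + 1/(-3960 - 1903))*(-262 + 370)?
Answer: -2761402752/5863 ≈ -4.7099e+5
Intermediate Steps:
(-4361 + 1/(-3960 - 1903))*(-262 + 370) = (-4361 + 1/(-5863))*108 = (-4361 - 1/5863)*108 = -25568544/5863*108 = -2761402752/5863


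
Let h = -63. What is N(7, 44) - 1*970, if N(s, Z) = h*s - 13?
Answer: -1424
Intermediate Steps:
N(s, Z) = -13 - 63*s (N(s, Z) = -63*s - 13 = -13 - 63*s)
N(7, 44) - 1*970 = (-13 - 63*7) - 1*970 = (-13 - 441) - 970 = -454 - 970 = -1424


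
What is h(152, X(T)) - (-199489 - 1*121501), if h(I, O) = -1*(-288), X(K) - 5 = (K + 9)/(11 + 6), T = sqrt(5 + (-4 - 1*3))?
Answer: 321278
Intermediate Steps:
T = I*sqrt(2) (T = sqrt(5 + (-4 - 3)) = sqrt(5 - 7) = sqrt(-2) = I*sqrt(2) ≈ 1.4142*I)
X(K) = 94/17 + K/17 (X(K) = 5 + (K + 9)/(11 + 6) = 5 + (9 + K)/17 = 5 + (9 + K)*(1/17) = 5 + (9/17 + K/17) = 94/17 + K/17)
h(I, O) = 288
h(152, X(T)) - (-199489 - 1*121501) = 288 - (-199489 - 1*121501) = 288 - (-199489 - 121501) = 288 - 1*(-320990) = 288 + 320990 = 321278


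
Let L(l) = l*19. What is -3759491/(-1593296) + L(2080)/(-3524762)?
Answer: 6594171979111/2807994597776 ≈ 2.3484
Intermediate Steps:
L(l) = 19*l
-3759491/(-1593296) + L(2080)/(-3524762) = -3759491/(-1593296) + (19*2080)/(-3524762) = -3759491*(-1/1593296) + 39520*(-1/3524762) = 3759491/1593296 - 19760/1762381 = 6594171979111/2807994597776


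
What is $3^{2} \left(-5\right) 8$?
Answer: $-360$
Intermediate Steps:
$3^{2} \left(-5\right) 8 = 9 \left(-5\right) 8 = \left(-45\right) 8 = -360$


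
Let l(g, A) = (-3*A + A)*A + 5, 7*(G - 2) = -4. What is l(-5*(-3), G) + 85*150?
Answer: 624795/49 ≈ 12751.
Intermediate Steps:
G = 10/7 (G = 2 + (⅐)*(-4) = 2 - 4/7 = 10/7 ≈ 1.4286)
l(g, A) = 5 - 2*A² (l(g, A) = (-2*A)*A + 5 = -2*A² + 5 = 5 - 2*A²)
l(-5*(-3), G) + 85*150 = (5 - 2*(10/7)²) + 85*150 = (5 - 2*100/49) + 12750 = (5 - 200/49) + 12750 = 45/49 + 12750 = 624795/49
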